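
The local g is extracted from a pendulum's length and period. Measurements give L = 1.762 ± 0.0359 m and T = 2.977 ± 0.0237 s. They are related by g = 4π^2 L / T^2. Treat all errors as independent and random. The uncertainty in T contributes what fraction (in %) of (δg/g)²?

37.9%

(δg/g)² = (1·δL/L)² + (-2·δT/T)²
  L term: (1×0.0204)² = 0.000415
  T term: (-2×0.00796)² = 0.000254
Total = 0.000669. Share from T = 0.000254/0.000669 = 0.379.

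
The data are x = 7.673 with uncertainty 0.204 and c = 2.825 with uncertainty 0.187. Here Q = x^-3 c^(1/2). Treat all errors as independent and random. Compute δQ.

Products/powers → add relative errors in quadrature, weighted by exponent:
  (-3·δx/x)² = (-3×0.0266)² = 0.00636;  (½·δc/c)² = (0.5×0.0662)² = 0.00110
δQ/Q = √(0.00746) = 0.0864
Q = 0.003721, so δQ = 0.0864 × 0.003721 = 0.000321.

0.000321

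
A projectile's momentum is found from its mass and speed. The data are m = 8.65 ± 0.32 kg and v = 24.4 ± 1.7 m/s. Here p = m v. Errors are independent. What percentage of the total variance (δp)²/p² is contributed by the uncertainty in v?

78.0%

(δp/p)² = (1·δm/m)² + (1·δv/v)²
  m term: (1×0.0370)² = 0.00137
  v term: (1×0.0697)² = 0.00485
Total = 0.00622. Share from v = 0.00485/0.00622 = 0.780.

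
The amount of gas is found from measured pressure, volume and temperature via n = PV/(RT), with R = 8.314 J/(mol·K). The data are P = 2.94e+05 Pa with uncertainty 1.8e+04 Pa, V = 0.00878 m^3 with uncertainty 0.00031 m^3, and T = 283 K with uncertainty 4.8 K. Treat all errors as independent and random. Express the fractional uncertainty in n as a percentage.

7.27%

Each factor contributes (exponent × relative error)² to (δn/n)²:
  (1·δP/P)² = (1×0.0612)² = 0.00375;  (1·δV/V)² = (1×0.0353)² = 0.00125;  (-1·δT/T)² = (-1×0.0170)² = 0.000288
δn/n = √(0.00528) = 0.0727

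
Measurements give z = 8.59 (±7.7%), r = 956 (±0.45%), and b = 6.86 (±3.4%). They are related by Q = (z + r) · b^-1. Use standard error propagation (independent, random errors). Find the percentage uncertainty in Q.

Let u = z + r = 965. δu = √(δz² + δr²) = √(0.437 + 18.5) = 4.35, so δu/u = 0.00451.
Q is then a monomial in u, b:
δQ/Q = √((δu/u)² + (-1·δb/b)²) = √(2.04e-05 + 0.00116) = 0.0343

3.43%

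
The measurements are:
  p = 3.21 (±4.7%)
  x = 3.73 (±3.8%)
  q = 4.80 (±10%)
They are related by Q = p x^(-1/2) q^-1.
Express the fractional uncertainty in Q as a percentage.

Q is a product of powers, so relative uncertainties combine in quadrature:
  (1·δp/p)² = (1×0.0470)² = 0.00221;  (−½·δx/x)² = (-0.5×0.0380)² = 0.000361;  (-1·δq/q)² = (-1×0.100)² = 0.0100
δQ/Q = √(0.0126) = 0.112

11.2%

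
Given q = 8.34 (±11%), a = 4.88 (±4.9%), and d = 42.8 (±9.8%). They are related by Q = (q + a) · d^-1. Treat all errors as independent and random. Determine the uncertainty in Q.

0.0375

Let u = q + a = 13.2. δu = √(δq² + δa²) = √(0.842 + 0.0572) = 0.948, so δu/u = 0.0717.
Q is then a monomial in u, d:
δQ/Q = √((δu/u)² + (-1·δd/d)²) = √(0.00514 + 0.00960) = 0.121
Q = 0.309, so δQ = 0.121 × 0.309 = 0.0375.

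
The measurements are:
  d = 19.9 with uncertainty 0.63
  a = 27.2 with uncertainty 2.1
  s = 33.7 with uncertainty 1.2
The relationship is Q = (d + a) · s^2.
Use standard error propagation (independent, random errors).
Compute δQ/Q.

Let u = d + a = 47.1. δu = √(δd² + δa²) = √(0.397 + 4.41) = 2.19, so δu/u = 0.0465.
Q is then a monomial in u, s:
δQ/Q = √((δu/u)² + (2·δs/s)²) = √(0.00217 + 0.00507) = 0.0851

0.0851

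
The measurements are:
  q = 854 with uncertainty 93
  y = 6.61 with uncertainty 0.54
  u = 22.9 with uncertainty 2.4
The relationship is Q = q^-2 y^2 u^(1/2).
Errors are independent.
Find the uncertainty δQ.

Since Q is a product/quotient, work with relative uncertainties:
  (-2·δq/q)² = (-2×0.109)² = 0.0474;  (2·δy/y)² = (2×0.0817)² = 0.0267;  (½·δu/u)² = (0.5×0.105)² = 0.00275
δQ/Q = √(0.0769) = 0.277
Q = 0.000287, so δQ = 0.277 × 0.000287 = 7.95e-05.

7.95e-05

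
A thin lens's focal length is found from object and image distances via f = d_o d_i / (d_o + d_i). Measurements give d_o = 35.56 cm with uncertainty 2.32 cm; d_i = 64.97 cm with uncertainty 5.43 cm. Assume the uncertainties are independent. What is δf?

1.18 cm

∂f/∂d_o = (d_i/(d_o+d_i))² = 0.418;  ∂f/∂d_i = (d_o/(d_o+d_i))² = 0.125
δf = √((∂f/∂d_o · δd_o)² + (∂f/∂d_i · δd_i)²) = √(0.939 + 0.462) = 1.18 cm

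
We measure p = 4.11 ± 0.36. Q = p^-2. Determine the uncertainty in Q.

0.0104

For a monomial Q ∝ p^-2, fractional errors add in quadrature:
  (-2·δp/p)² = (-2×0.0876)² = 0.0307
δQ/Q = √(0.0307) = 0.175
Q = 0.0592, so δQ = 0.175 × 0.0592 = 0.0104.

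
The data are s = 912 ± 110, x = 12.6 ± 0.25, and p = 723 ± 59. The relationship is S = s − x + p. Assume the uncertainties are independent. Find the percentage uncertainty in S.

Sums and differences: (δS)² = Σ (cᵢ δxᵢ)².
  (δs)² = 12100;  (δx)² = 0.0625;  (δp)² = 3480
δS = √(15600) = 125
S = 1620, so δS/S = 125/1620 = 0.0769.

7.69%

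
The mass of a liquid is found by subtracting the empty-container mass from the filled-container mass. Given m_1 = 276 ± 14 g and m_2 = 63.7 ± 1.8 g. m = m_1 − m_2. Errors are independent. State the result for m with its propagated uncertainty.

Each term contributes (cᵢ δxᵢ)² to (δm)²:
  (δm_1)² = 196;  (δm_2)² = 3.24
δm = √(199) = 14.1 g
m = 212 g.

212 ± 14.1 g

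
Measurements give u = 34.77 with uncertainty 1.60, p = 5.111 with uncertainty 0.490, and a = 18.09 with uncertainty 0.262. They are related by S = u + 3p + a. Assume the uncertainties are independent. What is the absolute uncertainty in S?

Each term contributes (cᵢ δxᵢ)² to (δS)²:
  (δu)² = 2.56;  (3·δp)² = 2.16;  (δa)² = 0.0686
δS = √(4.79) = 2.19

2.19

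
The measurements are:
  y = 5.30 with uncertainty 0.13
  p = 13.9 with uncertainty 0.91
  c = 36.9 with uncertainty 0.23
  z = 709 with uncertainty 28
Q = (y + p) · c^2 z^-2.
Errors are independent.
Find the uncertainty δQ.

0.00485

Let u = y + p = 19.2. δu = √(δy² + δp²) = √(0.0169 + 0.828) = 0.919, so δu/u = 0.0479.
Q is then a monomial in u, c, z:
δQ/Q = √((δu/u)² + (2·δc/c)² + (-2·δz/z)²) = √(0.00229 + 0.000155 + 0.00624) = 0.0932
Q = 0.0520, so δQ = 0.0932 × 0.0520 = 0.00485.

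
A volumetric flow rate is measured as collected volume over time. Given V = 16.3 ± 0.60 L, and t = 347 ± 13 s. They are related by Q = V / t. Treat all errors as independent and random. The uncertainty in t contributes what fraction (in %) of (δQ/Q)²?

50.9%

(δQ/Q)² = (1·δV/V)² + (-1·δt/t)²
  V term: (1×0.0368)² = 0.00135
  t term: (-1×0.0375)² = 0.00140
Total = 0.00276. Share from t = 0.00140/0.00276 = 0.509.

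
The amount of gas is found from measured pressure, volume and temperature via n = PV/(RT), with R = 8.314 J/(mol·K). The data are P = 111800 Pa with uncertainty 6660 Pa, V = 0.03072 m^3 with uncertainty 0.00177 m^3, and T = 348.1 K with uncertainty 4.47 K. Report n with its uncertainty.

Relative error in a monomial: (δn/n)² = Σ (nᵢ · δxᵢ/xᵢ)².
  (1·δP/P)² = (1×0.0596)² = 0.00355;  (1·δV/V)² = (1×0.0576)² = 0.00332;  (-1·δT/T)² = (-1×0.0128)² = 0.000165
δn/n = √(0.00703) = 0.0839
n = 1.187 mol, so δn = 0.0839 × 1.187 = 0.0995 mol.

1.187 ± 0.0995 mol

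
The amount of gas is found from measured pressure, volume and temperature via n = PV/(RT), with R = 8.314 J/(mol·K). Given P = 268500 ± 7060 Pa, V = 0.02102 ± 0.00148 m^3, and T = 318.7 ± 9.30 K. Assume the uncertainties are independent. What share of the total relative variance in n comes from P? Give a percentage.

10.6%

(δn/n)² = (1·δP/P)² + (1·δV/V)² + (-1·δT/T)²
  P term: (1×0.0263)² = 0.000691
  V term: (1×0.0704)² = 0.00496
  T term: (-1×0.0292)² = 0.000852
Total = 0.00650. Share from P = 0.000691/0.00650 = 0.106.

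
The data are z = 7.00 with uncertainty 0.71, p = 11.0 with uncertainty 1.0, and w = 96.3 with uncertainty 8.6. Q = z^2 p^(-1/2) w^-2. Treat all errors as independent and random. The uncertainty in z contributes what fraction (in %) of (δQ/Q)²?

54.8%

(δQ/Q)² = (2·δz/z)² + (−½·δp/p)² + (-2·δw/w)²
  z term: (2×0.101)² = 0.0412
  p term: (-0.5×0.0909)² = 0.00207
  w term: (-2×0.0893)² = 0.0319
Total = 0.0751. Share from z = 0.0412/0.0751 = 0.548.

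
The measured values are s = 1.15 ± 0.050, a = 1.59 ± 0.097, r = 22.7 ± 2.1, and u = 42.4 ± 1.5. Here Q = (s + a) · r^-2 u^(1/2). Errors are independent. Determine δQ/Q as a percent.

19.0%

Let w = s + a = 2.74. δw = √(δs² + δa²) = √(0.00250 + 0.00941) = 0.109, so δw/w = 0.0398.
Q is then a monomial in w, r, u:
δQ/Q = √((δw/w)² + (-2·δr/r)² + (½·δu/u)²) = √(0.00159 + 0.0342 + 0.000313) = 0.190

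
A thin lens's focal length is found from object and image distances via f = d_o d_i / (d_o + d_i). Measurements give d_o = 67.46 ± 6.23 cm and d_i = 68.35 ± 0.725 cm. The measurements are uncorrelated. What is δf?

1.59 cm

∂f/∂d_o = (d_i/(d_o+d_i))² = 0.253;  ∂f/∂d_i = (d_o/(d_o+d_i))² = 0.247
δf = √((∂f/∂d_o · δd_o)² + (∂f/∂d_i · δd_i)²) = √(2.49 + 0.0320) = 1.59 cm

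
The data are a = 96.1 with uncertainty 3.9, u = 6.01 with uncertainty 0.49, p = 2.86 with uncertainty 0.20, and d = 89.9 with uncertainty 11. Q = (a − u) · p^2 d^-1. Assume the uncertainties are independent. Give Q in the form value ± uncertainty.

8.20 ± 1.56

Let w = a − u = 90.1. δw = √(δa² + δu²) = √(15.2 + 0.240) = 3.93, so δw/w = 0.0436.
Q is then a monomial in w, p, d:
δQ/Q = √((δw/w)² + (2·δp/p)² + (-1·δd/d)²) = √(0.00190 + 0.0196 + 0.0150) = 0.191
Q = 8.20, so δQ = 0.191 × 8.20 = 1.56.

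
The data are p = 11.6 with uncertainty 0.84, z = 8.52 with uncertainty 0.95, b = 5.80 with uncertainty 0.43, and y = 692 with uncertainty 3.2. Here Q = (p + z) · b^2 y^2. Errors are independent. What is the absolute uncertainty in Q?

Let u = p + z = 20.1. δu = √(δp² + δz²) = √(0.706 + 0.902) = 1.27, so δu/u = 0.0630.
Q is then a monomial in u, b, y:
δQ/Q = √((δu/u)² + (2·δb/b)² + (2·δy/y)²) = √(0.00397 + 0.0220 + 8.55e-05) = 0.161
Q = 3.24e+08, so δQ = 0.161 × 3.24e+08 = 5.23e+07.

5.23e+07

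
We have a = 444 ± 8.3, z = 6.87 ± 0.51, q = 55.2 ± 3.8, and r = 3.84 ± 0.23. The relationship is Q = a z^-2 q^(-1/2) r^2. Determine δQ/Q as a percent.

Since Q is a product/quotient, work with relative uncertainties:
  (1·δa/a)² = (1×0.0187)² = 0.000349;  (-2·δz/z)² = (-2×0.0742)² = 0.0220;  (−½·δq/q)² = (-0.5×0.0688)² = 0.00118;  (2·δr/r)² = (2×0.0599)² = 0.0144
δQ/Q = √(0.0379) = 0.195

19.5%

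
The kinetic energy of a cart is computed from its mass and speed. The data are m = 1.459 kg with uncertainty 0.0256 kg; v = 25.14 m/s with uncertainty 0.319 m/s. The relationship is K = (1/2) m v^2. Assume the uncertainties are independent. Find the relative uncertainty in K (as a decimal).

0.0309

For a monomial K ∝ m, v^2, fractional errors add in quadrature:
  (1·δm/m)² = (1×0.0175)² = 0.000308;  (2·δv/v)² = (2×0.0127)² = 0.000644
δK/K = √(0.000952) = 0.0309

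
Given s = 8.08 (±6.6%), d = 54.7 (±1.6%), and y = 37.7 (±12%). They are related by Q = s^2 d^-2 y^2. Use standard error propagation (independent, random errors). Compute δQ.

Each factor contributes (exponent × relative error)² to (δQ/Q)²:
  (2·δs/s)² = (2×0.0660)² = 0.0174;  (-2·δd/d)² = (-2×0.0160)² = 0.00102;  (2·δy/y)² = (2×0.120)² = 0.0576
δQ/Q = √(0.0760) = 0.276
Q = 31.0, so δQ = 0.276 × 31.0 = 8.55.

8.55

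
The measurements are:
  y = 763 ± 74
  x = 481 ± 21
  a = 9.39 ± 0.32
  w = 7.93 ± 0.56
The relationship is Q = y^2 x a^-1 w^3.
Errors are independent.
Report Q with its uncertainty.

Each factor contributes (exponent × relative error)² to (δQ/Q)²:
  (2·δy/y)² = (2×0.0970)² = 0.0376;  (1·δx/x)² = (1×0.0437)² = 0.00191;  (-1·δa/a)² = (-1×0.0341)² = 0.00116;  (3·δw/w)² = (3×0.0706)² = 0.0449
δQ/Q = √(0.0856) = 0.293
Q = 1.49e+10, so δQ = 0.293 × 1.49e+10 = 4.35e+09.

(1.49 ± 0.435) × 10^10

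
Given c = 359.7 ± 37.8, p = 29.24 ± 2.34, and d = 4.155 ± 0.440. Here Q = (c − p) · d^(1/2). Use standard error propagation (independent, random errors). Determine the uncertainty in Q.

Let u = c − p = 330.5. δu = √(δc² + δp²) = √(1430 + 5.48) = 37.9, so δu/u = 0.115.
Q is then a monomial in u, d:
δQ/Q = √((δu/u)² + (½·δd/d)²) = √(0.0131 + 0.00280) = 0.126
Q = 673.6, so δQ = 0.126 × 673.6 = 85.0.

85.0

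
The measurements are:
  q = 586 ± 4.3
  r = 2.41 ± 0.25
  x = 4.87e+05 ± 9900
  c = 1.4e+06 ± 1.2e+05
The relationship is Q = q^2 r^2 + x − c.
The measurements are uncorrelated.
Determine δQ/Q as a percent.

39.9%

Let p = q^2·r^2 = 1.99e+06. δp/p = √((2·δq/q)² + (2·δr/r)²) = √(0.000215 + 0.0430) = 0.208, so δp = 4.15e+05.
Q = p + x − c: δQ = √(δp² + δx² + δc²) = √(1.72e+11 + 9.8e+07 + 1.44e+10) = 4.32e+05
Q = 1.08e+06, so δQ/Q = 4.32e+05/1.08e+06 = 0.399.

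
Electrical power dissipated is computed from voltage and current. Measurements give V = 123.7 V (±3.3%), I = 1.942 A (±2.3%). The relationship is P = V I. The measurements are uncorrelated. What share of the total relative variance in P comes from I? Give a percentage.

32.7%

(δP/P)² = (1·δV/V)² + (1·δI/I)²
  V term: (1×0.0330)² = 0.00109
  I term: (1×0.0230)² = 0.000529
Total = 0.00162. Share from I = 0.000529/0.00162 = 0.327.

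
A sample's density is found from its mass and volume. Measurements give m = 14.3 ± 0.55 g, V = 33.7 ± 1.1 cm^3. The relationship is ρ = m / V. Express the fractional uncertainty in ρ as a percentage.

5.04%

Products/powers → add relative errors in quadrature, weighted by exponent:
  (1·δm/m)² = (1×0.0385)² = 0.00148;  (-1·δV/V)² = (-1×0.0326)² = 0.00107
δρ/ρ = √(0.00254) = 0.0504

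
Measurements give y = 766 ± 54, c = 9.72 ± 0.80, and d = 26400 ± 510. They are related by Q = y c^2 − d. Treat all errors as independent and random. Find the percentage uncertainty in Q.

28.2%

Let p = y·c^2 = 72400. δp/p = √((1·δy/y)² + (2·δc/c)²) = √(0.00497 + 0.0271) = 0.179, so δp = 13000.
Q = p − d: δQ = √(δp² + δd²) = √(1.68e+08 + 2.6e+05) = 13000
Q = 46000, so δQ/Q = 13000/46000 = 0.282.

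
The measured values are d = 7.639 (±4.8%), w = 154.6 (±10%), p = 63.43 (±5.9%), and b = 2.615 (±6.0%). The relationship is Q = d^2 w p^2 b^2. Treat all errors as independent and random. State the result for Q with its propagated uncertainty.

Relative error in a monomial: (δQ/Q)² = Σ (nᵢ · δxᵢ/xᵢ)².
  (2·δd/d)² = (2×0.0480)² = 0.00922;  (1·δw/w)² = (1×0.100)² = 0.0100;  (2·δp/p)² = (2×0.0590)² = 0.0139;  (2·δb/b)² = (2×0.0600)² = 0.0144
δQ/Q = √(0.0475) = 0.218
Q = 2.482e+08, so δQ = 0.218 × 2.482e+08 = 5.41e+07.

(2.482 ± 0.541) × 10^8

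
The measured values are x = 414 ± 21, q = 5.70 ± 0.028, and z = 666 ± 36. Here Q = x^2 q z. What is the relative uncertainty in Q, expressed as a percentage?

11.5%

Relative error in a monomial: (δQ/Q)² = Σ (nᵢ · δxᵢ/xᵢ)².
  (2·δx/x)² = (2×0.0507)² = 0.0103;  (1·δq/q)² = (1×0.00491)² = 2.41e-05;  (1·δz/z)² = (1×0.0541)² = 0.00292
δQ/Q = √(0.0132) = 0.115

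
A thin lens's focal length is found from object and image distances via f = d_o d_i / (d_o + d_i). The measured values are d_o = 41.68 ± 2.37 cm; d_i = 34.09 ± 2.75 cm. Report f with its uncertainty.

18.75 ± 0.961 cm

∂f/∂d_o = (d_i/(d_o+d_i))² = 0.202;  ∂f/∂d_i = (d_o/(d_o+d_i))² = 0.303
δf = √((∂f/∂d_o · δd_o)² + (∂f/∂d_i · δd_i)²) = √(0.230 + 0.692) = 0.961 cm
f = 18.75 cm.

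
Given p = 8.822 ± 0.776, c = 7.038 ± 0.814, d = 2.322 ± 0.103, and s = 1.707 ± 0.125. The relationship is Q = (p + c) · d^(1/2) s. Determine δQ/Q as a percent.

Let u = p + c = 15.86. δu = √(δp² + δc²) = √(0.602 + 0.663) = 1.12, so δu/u = 0.0709.
Q is then a monomial in u, d, s:
δQ/Q = √((δu/u)² + (½·δd/d)² + (1·δs/s)²) = √(0.00503 + 0.000492 + 0.00536) = 0.104

10.4%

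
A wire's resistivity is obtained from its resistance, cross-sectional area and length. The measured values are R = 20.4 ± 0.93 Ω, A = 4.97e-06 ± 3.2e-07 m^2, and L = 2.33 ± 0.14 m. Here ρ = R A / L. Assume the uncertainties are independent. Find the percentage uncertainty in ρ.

ρ is a product of powers, so relative uncertainties combine in quadrature:
  (1·δR/R)² = (1×0.0456)² = 0.00208;  (1·δA/A)² = (1×0.0644)² = 0.00415;  (-1·δL/L)² = (-1×0.0601)² = 0.00361
δρ/ρ = √(0.00983) = 0.0992

9.92%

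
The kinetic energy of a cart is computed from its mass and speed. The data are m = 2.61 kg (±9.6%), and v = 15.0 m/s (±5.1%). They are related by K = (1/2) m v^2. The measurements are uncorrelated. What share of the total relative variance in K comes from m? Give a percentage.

47.0%

(δK/K)² = (1·δm/m)² + (2·δv/v)²
  m term: (1×0.0960)² = 0.00922
  v term: (2×0.0510)² = 0.0104
Total = 0.0196. Share from m = 0.00922/0.0196 = 0.470.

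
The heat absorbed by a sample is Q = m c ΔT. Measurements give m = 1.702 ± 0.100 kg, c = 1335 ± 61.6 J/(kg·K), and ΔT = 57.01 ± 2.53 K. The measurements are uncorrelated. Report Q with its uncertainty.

129500 ± 11300 J

Since Q is a product/quotient, work with relative uncertainties:
  (1·δm/m)² = (1×0.0588)² = 0.00345;  (1·δc/c)² = (1×0.0461)² = 0.00213;  (1·δΔT/ΔT)² = (1×0.0444)² = 0.00197
δQ/Q = √(0.00755) = 0.0869
Q = 129500 J, so δQ = 0.0869 × 129500 = 11300 J.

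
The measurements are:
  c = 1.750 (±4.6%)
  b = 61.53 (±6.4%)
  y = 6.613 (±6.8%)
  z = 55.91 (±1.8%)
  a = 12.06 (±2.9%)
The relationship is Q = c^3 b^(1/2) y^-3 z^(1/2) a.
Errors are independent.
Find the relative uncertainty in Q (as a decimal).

0.250

Relative error in a monomial: (δQ/Q)² = Σ (nᵢ · δxᵢ/xᵢ)².
  (3·δc/c)² = (3×0.0460)² = 0.0190;  (½·δb/b)² = (0.5×0.0640)² = 0.00102;  (-3·δy/y)² = (-3×0.0680)² = 0.0416;  (½·δz/z)² = (0.5×0.0180)² = 8.1e-05;  (1·δa/a)² = (1×0.0290)² = 0.000841
δQ/Q = √(0.0626) = 0.250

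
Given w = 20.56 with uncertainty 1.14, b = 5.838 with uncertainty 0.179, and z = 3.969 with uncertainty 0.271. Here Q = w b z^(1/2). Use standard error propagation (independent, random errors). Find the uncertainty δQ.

Products/powers → add relative errors in quadrature, weighted by exponent:
  (1·δw/w)² = (1×0.0554)² = 0.00307;  (1·δb/b)² = (1×0.0307)² = 0.000940;  (½·δz/z)² = (0.5×0.0683)² = 0.00117
δQ/Q = √(0.00518) = 0.0720
Q = 239.1, so δQ = 0.0720 × 239.1 = 17.2.

17.2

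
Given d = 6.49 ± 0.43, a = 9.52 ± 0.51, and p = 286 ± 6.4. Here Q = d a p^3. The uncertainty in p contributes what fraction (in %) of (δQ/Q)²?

38.3%

(δQ/Q)² = (1·δd/d)² + (1·δa/a)² + (3·δp/p)²
  d term: (1×0.0663)² = 0.00439
  a term: (1×0.0536)² = 0.00287
  p term: (3×0.0224)² = 0.00451
Total = 0.0118. Share from p = 0.00451/0.0118 = 0.383.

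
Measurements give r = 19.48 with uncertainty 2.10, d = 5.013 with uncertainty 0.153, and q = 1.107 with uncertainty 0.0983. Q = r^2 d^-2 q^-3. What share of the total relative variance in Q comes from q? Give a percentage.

58.6%

(δQ/Q)² = (2·δr/r)² + (-2·δd/d)² + (-3·δq/q)²
  r term: (2×0.108)² = 0.0465
  d term: (-2×0.0305)² = 0.00373
  q term: (-3×0.0888)² = 0.0710
Total = 0.121. Share from q = 0.0710/0.121 = 0.586.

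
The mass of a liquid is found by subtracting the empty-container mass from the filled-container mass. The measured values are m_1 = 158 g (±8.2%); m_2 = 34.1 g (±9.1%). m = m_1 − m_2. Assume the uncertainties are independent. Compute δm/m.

For a sum/difference, combine absolute errors in quadrature:
  (δm_1)² = 168;  (δm_2)² = 9.63
δm = √(177) = 13.3 g
m = 124 g, so δm/m = 13.3/124 = 0.108.

0.108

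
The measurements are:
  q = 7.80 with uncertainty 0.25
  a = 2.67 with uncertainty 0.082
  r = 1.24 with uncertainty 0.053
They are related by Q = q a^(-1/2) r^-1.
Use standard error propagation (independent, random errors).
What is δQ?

Products/powers → add relative errors in quadrature, weighted by exponent:
  (1·δq/q)² = (1×0.0321)² = 0.00103;  (−½·δa/a)² = (-0.5×0.0307)² = 0.000236;  (-1·δr/r)² = (-1×0.0427)² = 0.00183
δQ/Q = √(0.00309) = 0.0556
Q = 3.85, so δQ = 0.0556 × 3.85 = 0.214.

0.214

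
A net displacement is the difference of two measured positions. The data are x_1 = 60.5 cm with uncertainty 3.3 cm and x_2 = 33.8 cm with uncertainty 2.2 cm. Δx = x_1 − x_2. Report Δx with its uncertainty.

26.7 ± 3.97 cm

Δx is a linear combination, so absolute uncertainties add in quadrature:
  (δx_1)² = 10.9;  (δx_2)² = 4.84
δΔx = √(15.7) = 3.97 cm
Δx = 26.7 cm.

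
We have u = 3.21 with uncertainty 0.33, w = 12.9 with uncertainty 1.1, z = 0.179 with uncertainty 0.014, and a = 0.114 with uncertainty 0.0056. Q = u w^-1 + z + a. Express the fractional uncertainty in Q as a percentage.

Let p = u·w^-1 = 0.249. δp/p = √((1·δu/u)² + (-1·δw/w)²) = √(0.0106 + 0.00727) = 0.134, so δp = 0.0332.
Q = p + z + a: δQ = √(δp² + δz² + δa²) = √(0.00110 + 0.000196 + 3.14e-05) = 0.0365
Q = 0.542, so δQ/Q = 0.0365/0.542 = 0.0674.

6.74%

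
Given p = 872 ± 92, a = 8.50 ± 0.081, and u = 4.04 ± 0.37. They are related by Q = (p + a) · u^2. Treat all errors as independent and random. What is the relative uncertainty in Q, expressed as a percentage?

21.1%

Let w = p + a = 880. δw = √(δp² + δa²) = √(8460 + 0.00656) = 92.0, so δw/w = 0.104.
Q is then a monomial in w, u:
δQ/Q = √((δw/w)² + (2·δu/u)²) = √(0.0109 + 0.0336) = 0.211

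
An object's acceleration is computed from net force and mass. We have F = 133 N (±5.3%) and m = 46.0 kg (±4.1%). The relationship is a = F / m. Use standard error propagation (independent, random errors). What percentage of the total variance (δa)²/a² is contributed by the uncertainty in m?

(δa/a)² = (1·δF/F)² + (-1·δm/m)²
  F term: (1×0.0530)² = 0.00281
  m term: (-1×0.0410)² = 0.00168
Total = 0.00449. Share from m = 0.00168/0.00449 = 0.374.

37.4%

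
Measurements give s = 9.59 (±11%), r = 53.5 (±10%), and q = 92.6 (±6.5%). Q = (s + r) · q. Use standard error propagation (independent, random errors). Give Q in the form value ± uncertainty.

Let u = s + r = 63.1. δu = √(δs² + δr²) = √(1.11 + 28.6) = 5.45, so δu/u = 0.0864.
Q is then a monomial in u, q:
δQ/Q = √((δu/u)² + (1·δq/q)²) = √(0.00747 + 0.00423) = 0.108
Q = 5840, so δQ = 0.108 × 5840 = 632.

5840 ± 632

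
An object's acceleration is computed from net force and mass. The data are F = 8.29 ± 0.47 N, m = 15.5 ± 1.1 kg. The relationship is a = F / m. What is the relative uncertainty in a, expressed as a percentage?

Each factor contributes (exponent × relative error)² to (δa/a)²:
  (1·δF/F)² = (1×0.0567)² = 0.00321;  (-1·δm/m)² = (-1×0.0710)² = 0.00504
δa/a = √(0.00825) = 0.0908

9.08%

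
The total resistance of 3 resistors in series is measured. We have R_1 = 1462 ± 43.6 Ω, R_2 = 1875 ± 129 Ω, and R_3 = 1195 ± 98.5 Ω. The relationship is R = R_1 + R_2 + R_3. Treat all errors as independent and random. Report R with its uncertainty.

Absolute uncertainties add in quadrature for a linear combination:
  (δR_1)² = 1900;  (δR_2)² = 16600;  (δR_3)² = 9700
δR = √(28200) = 168 Ω
R = 4532 Ω.

4532 ± 168 Ω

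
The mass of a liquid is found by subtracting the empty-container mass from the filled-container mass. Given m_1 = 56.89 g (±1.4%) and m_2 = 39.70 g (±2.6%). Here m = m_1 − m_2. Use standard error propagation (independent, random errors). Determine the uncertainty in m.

Each term contributes (cᵢ δxᵢ)² to (δm)²:
  (δm_1)² = 0.634;  (δm_2)² = 1.07
δm = √(1.70) = 1.30 g

1.30 g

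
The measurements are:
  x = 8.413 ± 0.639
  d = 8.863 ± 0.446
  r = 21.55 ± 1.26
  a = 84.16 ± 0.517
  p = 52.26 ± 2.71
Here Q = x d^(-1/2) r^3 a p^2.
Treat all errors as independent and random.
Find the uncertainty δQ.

1.42e+09

Products/powers → add relative errors in quadrature, weighted by exponent:
  (1·δx/x)² = (1×0.0760)² = 0.00577;  (−½·δd/d)² = (-0.5×0.0503)² = 0.000633;  (3·δr/r)² = (3×0.0585)² = 0.0308;  (1·δa/a)² = (1×0.00614)² = 3.77e-05;  (2·δp/p)² = (2×0.0519)² = 0.0108
δQ/Q = √(0.0480) = 0.219
Q = 6.501e+09, so δQ = 0.219 × 6.501e+09 = 1.42e+09.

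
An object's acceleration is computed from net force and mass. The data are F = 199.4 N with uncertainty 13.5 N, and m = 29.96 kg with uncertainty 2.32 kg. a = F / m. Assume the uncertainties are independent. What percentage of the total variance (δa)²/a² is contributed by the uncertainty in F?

(δa/a)² = (1·δF/F)² + (-1·δm/m)²
  F term: (1×0.0677)² = 0.00458
  m term: (-1×0.0774)² = 0.00600
Total = 0.0106. Share from F = 0.00458/0.0106 = 0.433.

43.3%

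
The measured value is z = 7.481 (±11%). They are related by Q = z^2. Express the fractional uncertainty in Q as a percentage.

Q ∝ z^2, so δQ/Q = |2| · δz/z = 2 × 0.110 = 0.220.

22.0%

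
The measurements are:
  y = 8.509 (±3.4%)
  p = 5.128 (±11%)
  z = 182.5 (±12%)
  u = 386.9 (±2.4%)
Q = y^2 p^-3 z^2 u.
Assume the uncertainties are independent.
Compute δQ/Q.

0.414

Q is a product of powers, so relative uncertainties combine in quadrature:
  (2·δy/y)² = (2×0.0340)² = 0.00462;  (-3·δp/p)² = (-3×0.110)² = 0.109;  (2·δz/z)² = (2×0.120)² = 0.0576;  (1·δu/u)² = (1×0.0240)² = 0.000576
δQ/Q = √(0.172) = 0.414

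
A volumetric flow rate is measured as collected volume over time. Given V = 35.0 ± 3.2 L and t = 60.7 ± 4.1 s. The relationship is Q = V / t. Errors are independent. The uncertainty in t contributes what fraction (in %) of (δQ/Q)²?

35.3%

(δQ/Q)² = (1·δV/V)² + (-1·δt/t)²
  V term: (1×0.0914)² = 0.00836
  t term: (-1×0.0675)² = 0.00456
Total = 0.0129. Share from t = 0.00456/0.0129 = 0.353.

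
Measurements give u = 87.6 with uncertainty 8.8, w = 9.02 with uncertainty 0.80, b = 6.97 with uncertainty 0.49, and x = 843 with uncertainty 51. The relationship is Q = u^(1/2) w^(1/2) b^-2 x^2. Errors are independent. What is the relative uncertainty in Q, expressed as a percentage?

19.7%

Each factor contributes (exponent × relative error)² to (δQ/Q)²:
  (½·δu/u)² = (0.5×0.100)² = 0.00252;  (½·δw/w)² = (0.5×0.0887)² = 0.00197;  (-2·δb/b)² = (-2×0.0703)² = 0.0198;  (2·δx/x)² = (2×0.0605)² = 0.0146
δQ/Q = √(0.0389) = 0.197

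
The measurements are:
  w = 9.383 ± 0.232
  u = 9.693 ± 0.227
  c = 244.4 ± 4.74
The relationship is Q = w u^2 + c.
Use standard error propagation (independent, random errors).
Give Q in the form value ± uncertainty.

1126 ± 46.9

Let p = w·u^2 = 881.6. δp/p = √((1·δw/w)² + (2·δu/u)²) = √(0.000611 + 0.00219) = 0.0530, so δp = 46.7.
Q = p + c: δQ = √(δp² + δc²) = √(2180 + 22.5) = 46.9
Q = 1126.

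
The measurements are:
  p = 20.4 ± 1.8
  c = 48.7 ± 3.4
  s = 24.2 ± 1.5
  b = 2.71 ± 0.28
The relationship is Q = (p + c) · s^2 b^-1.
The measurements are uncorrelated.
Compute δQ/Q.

0.171

Let u = p + c = 69.1. δu = √(δp² + δc²) = √(3.24 + 11.6) = 3.85, so δu/u = 0.0557.
Q is then a monomial in u, s, b:
δQ/Q = √((δu/u)² + (2·δs/s)² + (-1·δb/b)²) = √(0.00310 + 0.0154 + 0.0107) = 0.171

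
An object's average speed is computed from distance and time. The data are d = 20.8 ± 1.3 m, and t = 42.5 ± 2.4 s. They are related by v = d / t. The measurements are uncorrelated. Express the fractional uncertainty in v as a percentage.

8.42%

Each factor contributes (exponent × relative error)² to (δv/v)²:
  (1·δd/d)² = (1×0.0625)² = 0.00391;  (-1·δt/t)² = (-1×0.0565)² = 0.00319
δv/v = √(0.00710) = 0.0842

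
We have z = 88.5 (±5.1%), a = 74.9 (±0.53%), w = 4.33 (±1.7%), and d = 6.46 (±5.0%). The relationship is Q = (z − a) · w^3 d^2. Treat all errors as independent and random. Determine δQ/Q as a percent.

35.2%

Let u = z − a = 13.6. δu = √(δz² + δa²) = √(20.4 + 0.158) = 4.53, so δu/u = 0.333.
Q is then a monomial in u, w, d:
δQ/Q = √((δu/u)² + (3·δw/w)² + (2·δd/d)²) = √(0.111 + 0.00260 + 0.0100) = 0.352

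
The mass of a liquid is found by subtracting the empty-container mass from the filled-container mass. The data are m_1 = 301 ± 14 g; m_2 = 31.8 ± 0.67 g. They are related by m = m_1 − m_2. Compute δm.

14.0 g

Each term contributes (cᵢ δxᵢ)² to (δm)²:
  (δm_1)² = 196;  (δm_2)² = 0.449
δm = √(196) = 14.0 g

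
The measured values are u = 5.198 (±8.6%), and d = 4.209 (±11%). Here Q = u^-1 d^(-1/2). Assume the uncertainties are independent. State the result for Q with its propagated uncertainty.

For a monomial Q ∝ u^-1, d^(-1/2), fractional errors add in quadrature:
  (-1·δu/u)² = (-1×0.0860)² = 0.00740;  (−½·δd/d)² = (-0.5×0.110)² = 0.00302
δQ/Q = √(0.0104) = 0.102
Q = 0.09377, so δQ = 0.102 × 0.09377 = 0.00957.

0.09377 ± 0.00957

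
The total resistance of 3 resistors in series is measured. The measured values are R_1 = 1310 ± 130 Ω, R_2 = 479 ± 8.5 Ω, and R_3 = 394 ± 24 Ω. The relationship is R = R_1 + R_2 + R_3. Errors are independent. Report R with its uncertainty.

R is a linear combination, so absolute uncertainties add in quadrature:
  (δR_1)² = 16900;  (δR_2)² = 72.2;  (δR_3)² = 576
δR = √(17500) = 132 Ω
R = 2180 Ω.

2180 ± 132 Ω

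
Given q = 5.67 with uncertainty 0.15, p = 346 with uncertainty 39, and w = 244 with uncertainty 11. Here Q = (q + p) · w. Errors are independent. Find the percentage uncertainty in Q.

Let u = q + p = 352. δu = √(δq² + δp²) = √(0.0225 + 1520) = 39.0, so δu/u = 0.111.
Q is then a monomial in u, w:
δQ/Q = √((δu/u)² + (1·δw/w)²) = √(0.0123 + 0.00203) = 0.120

12.0%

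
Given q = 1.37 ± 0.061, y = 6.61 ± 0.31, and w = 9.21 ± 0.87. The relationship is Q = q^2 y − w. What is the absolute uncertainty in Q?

Let p = q^2·y = 12.4. δp/p = √((2·δq/q)² + (1·δy/y)²) = √(0.00793 + 0.00220) = 0.101, so δp = 1.25.
Q = p − w: δQ = √(δp² + δw²) = √(1.56 + 0.757) = 1.52

1.52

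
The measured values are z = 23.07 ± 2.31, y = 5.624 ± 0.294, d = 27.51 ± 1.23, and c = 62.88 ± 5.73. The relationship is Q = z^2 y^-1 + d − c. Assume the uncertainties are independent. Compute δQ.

20.4

Let p = z^2·y^-1 = 94.63. δp/p = √((2·δz/z)² + (-1·δy/y)²) = √(0.0401 + 0.00273) = 0.207, so δp = 19.6.
Q = p + d − c: δQ = √(δp² + δd² + δc²) = √(384 + 1.51 + 32.8) = 20.4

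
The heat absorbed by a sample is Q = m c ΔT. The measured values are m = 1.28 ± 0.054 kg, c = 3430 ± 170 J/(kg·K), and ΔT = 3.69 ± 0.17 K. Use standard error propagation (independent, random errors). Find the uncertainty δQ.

1290 J

Relative error in a monomial: (δQ/Q)² = Σ (nᵢ · δxᵢ/xᵢ)².
  (1·δm/m)² = (1×0.0422)² = 0.00178;  (1·δc/c)² = (1×0.0496)² = 0.00246;  (1·δΔT/ΔT)² = (1×0.0461)² = 0.00212
δQ/Q = √(0.00636) = 0.0797
Q = 16200 J, so δQ = 0.0797 × 16200 = 1290 J.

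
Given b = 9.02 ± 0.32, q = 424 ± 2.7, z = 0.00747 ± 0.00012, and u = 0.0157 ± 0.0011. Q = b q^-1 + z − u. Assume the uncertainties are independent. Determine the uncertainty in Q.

Let p = b·q^-1 = 0.0213. δp/p = √((1·δb/b)² + (-1·δq/q)²) = √(0.00126 + 4.06e-05) = 0.0360, so δp = 0.000767.
Q = p + z − u: δQ = √(δp² + δz² + δu²) = √(5.88e-07 + 1.44e-08 + 1.21e-06) = 0.00135

0.00135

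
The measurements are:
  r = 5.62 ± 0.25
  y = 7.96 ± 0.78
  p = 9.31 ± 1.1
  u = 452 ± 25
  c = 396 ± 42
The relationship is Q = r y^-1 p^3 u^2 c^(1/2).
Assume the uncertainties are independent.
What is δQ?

Since Q is a product/quotient, work with relative uncertainties:
  (1·δr/r)² = (1×0.0445)² = 0.00198;  (-1·δy/y)² = (-1×0.0980)² = 0.00960;  (3·δp/p)² = (3×0.118)² = 0.126;  (2·δu/u)² = (2×0.0553)² = 0.0122;  (½·δc/c)² = (0.5×0.106)² = 0.00281
δQ/Q = √(0.152) = 0.390
Q = 2.32e+09, so δQ = 0.390 × 2.32e+09 = 9.04e+08.

9.04e+08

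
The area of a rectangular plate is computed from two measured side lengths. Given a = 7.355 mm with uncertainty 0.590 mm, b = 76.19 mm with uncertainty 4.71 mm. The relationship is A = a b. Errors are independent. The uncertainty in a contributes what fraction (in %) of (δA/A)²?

(δA/A)² = (1·δa/a)² + (1·δb/b)²
  a term: (1×0.0802)² = 0.00643
  b term: (1×0.0618)² = 0.00382
Total = 0.0103. Share from a = 0.00643/0.0103 = 0.627.

62.7%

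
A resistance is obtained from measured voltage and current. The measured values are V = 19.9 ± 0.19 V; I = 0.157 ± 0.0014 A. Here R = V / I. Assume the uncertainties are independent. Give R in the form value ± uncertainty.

Relative error in a monomial: (δR/R)² = Σ (nᵢ · δxᵢ/xᵢ)².
  (1·δV/V)² = (1×0.00955)² = 9.12e-05;  (-1·δI/I)² = (-1×0.00892)² = 7.95e-05
δR/R = √(0.000171) = 0.0131
R = 127 Ω, so δR = 0.0131 × 127 = 1.66 Ω.

127 ± 1.66 Ω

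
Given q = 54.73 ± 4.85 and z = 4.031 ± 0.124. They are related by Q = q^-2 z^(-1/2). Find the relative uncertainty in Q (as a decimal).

Since Q is a product/quotient, work with relative uncertainties:
  (-2·δq/q)² = (-2×0.0886)² = 0.0314;  (−½·δz/z)² = (-0.5×0.0308)² = 0.000237
δQ/Q = √(0.0316) = 0.178

0.178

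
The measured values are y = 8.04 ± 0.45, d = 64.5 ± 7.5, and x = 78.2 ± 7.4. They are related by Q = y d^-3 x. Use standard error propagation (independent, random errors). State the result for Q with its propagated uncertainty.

0.00234 ± 0.000857

Since Q is a product/quotient, work with relative uncertainties:
  (1·δy/y)² = (1×0.0560)² = 0.00313;  (-3·δd/d)² = (-3×0.116)² = 0.122;  (1·δx/x)² = (1×0.0946)² = 0.00895
δQ/Q = √(0.134) = 0.366
Q = 0.00234, so δQ = 0.366 × 0.00234 = 0.000857.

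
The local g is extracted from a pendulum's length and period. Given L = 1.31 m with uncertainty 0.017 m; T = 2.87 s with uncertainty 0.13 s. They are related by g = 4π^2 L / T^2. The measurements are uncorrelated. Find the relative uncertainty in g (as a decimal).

0.0915

Each factor contributes (exponent × relative error)² to (δg/g)²:
  (1·δL/L)² = (1×0.0130)² = 0.000168;  (-2·δT/T)² = (-2×0.0453)² = 0.00821
δg/g = √(0.00838) = 0.0915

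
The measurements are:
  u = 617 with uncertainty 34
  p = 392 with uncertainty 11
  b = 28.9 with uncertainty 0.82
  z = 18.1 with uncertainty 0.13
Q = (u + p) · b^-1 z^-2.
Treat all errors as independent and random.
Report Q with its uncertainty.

Let w = u + p = 1010. δw = √(δu² + δp²) = √(1160 + 121) = 35.7, so δw/w = 0.0354.
Q is then a monomial in w, b, z:
δQ/Q = √((δw/w)² + (-1·δb/b)² + (-2·δz/z)²) = √(0.00125 + 0.000805 + 0.000206) = 0.0476
Q = 0.107, so δQ = 0.0476 × 0.107 = 0.00507.

0.107 ± 0.00507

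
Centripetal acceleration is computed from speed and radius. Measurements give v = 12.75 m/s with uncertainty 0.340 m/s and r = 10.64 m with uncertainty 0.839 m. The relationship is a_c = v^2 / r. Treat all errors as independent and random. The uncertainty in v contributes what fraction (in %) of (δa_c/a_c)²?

31.4%

(δa_c/a_c)² = (2·δv/v)² + (-1·δr/r)²
  v term: (2×0.0267)² = 0.00284
  r term: (-1×0.0789)² = 0.00622
Total = 0.00906. Share from v = 0.00284/0.00906 = 0.314.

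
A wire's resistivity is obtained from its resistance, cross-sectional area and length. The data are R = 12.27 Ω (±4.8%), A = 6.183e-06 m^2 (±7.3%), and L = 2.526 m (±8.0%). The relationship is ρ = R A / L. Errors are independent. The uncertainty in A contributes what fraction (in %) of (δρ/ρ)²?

(δρ/ρ)² = (1·δR/R)² + (1·δA/A)² + (-1·δL/L)²
  R term: (1×0.0480)² = 0.00230
  A term: (1×0.0730)² = 0.00533
  L term: (-1×0.0800)² = 0.00640
Total = 0.0140. Share from A = 0.00533/0.0140 = 0.380.

38.0%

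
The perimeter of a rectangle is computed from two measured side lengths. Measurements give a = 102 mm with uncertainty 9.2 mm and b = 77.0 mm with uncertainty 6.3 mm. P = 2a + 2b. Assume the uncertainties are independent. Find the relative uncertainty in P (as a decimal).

Absolute uncertainties add in quadrature for a linear combination:
  (2·δa)² = 339;  (2·δb)² = 159
δP = √(497) = 22.3 mm
P = 358 mm, so δP/P = 22.3/358 = 0.0623.

0.0623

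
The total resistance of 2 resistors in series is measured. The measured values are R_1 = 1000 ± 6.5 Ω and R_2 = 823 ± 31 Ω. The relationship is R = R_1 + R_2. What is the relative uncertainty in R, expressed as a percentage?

Sums and differences: (δR)² = Σ (cᵢ δxᵢ)².
  (δR_1)² = 42.2;  (δR_2)² = 961
δR = √(1000) = 31.7 Ω
R = 1820 Ω, so δR/R = 31.7/1820 = 0.0174.

1.74%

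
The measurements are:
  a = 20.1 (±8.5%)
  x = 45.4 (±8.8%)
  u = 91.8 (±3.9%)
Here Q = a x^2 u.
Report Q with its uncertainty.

(3.80 ± 0.758) × 10^6

Since Q is a product/quotient, work with relative uncertainties:
  (1·δa/a)² = (1×0.0850)² = 0.00723;  (2·δx/x)² = (2×0.0880)² = 0.0310;  (1·δu/u)² = (1×0.0390)² = 0.00152
δQ/Q = √(0.0397) = 0.199
Q = 3.8e+06, so δQ = 0.199 × 3.8e+06 = 7.58e+05.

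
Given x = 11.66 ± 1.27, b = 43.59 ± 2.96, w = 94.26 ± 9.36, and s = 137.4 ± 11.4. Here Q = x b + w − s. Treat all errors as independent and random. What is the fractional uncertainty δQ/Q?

Let p = x·b = 508.3. δp/p = √((1·δx/x)² + (1·δb/b)²) = √(0.0119 + 0.00461) = 0.128, so δp = 65.2.
Q = p + w − s: δQ = √(δp² + δw² + δs²) = √(4260 + 87.6 + 130) = 66.9
Q = 465.1, so δQ/Q = 66.9/465.1 = 0.144.

0.144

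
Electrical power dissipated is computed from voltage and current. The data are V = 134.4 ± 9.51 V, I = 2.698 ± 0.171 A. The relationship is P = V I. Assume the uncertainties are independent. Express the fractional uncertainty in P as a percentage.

9.50%

Products/powers → add relative errors in quadrature, weighted by exponent:
  (1·δV/V)² = (1×0.0708)² = 0.00501;  (1·δI/I)² = (1×0.0634)² = 0.00402
δP/P = √(0.00902) = 0.0950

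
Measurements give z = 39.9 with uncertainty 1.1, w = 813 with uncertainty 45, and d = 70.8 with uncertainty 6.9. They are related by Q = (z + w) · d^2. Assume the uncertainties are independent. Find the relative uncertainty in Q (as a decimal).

Let u = z + w = 853. δu = √(δz² + δw²) = √(1.21 + 2020) = 45.0, so δu/u = 0.0528.
Q is then a monomial in u, d:
δQ/Q = √((δu/u)² + (2·δd/d)²) = √(0.00279 + 0.0380) = 0.202

0.202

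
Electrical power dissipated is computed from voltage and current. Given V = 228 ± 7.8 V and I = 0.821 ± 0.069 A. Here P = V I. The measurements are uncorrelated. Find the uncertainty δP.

17.0 W

Relative error in a monomial: (δP/P)² = Σ (nᵢ · δxᵢ/xᵢ)².
  (1·δV/V)² = (1×0.0342)² = 0.00117;  (1·δI/I)² = (1×0.0840)² = 0.00706
δP/P = √(0.00823) = 0.0907
P = 187 W, so δP = 0.0907 × 187 = 17.0 W.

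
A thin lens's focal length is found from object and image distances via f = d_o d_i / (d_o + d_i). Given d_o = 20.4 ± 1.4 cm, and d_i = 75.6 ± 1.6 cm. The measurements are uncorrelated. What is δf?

∂f/∂d_o = (d_i/(d_o+d_i))² = 0.620;  ∂f/∂d_i = (d_o/(d_o+d_i))² = 0.0452
δf = √((∂f/∂d_o · δd_o)² + (∂f/∂d_i · δd_i)²) = √(0.754 + 0.00522) = 0.871 cm

0.871 cm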